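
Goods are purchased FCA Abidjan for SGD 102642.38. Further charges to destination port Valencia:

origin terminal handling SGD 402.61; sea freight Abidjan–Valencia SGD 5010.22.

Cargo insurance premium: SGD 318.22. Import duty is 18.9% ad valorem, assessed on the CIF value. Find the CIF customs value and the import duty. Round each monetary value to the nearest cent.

CIF value: SGD 108373.43; import duty: SGD 20482.58

CIF = FCA price + pre-shipment costs + freight + insurance
CIF = 102642.38 + 402.61 + 5010.22 + 318.22 = 108373.43
Import duty = 108373.43 × 18.9% = 20482.58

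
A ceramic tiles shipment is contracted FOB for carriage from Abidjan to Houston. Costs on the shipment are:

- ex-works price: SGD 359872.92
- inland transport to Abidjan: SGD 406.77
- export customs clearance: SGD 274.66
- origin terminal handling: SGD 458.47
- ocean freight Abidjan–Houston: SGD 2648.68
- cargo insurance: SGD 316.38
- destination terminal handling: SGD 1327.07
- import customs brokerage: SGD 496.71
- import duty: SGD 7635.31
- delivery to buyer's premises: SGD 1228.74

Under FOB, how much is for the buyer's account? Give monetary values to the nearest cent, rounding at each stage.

Buyer's account: SGD 13652.89

FOB: the seller bears costs until goods are on board at the origin port; the buyer bears freight, insurance and all costs thereafter.
Seller's account: goods 359872.92 + inland to port 406.77 + export clearance 274.66 + origin terminal 458.47 = 361012.82
Buyer's account: freight 2648.68 + insurance 316.38 + destination terminal 1327.07 + brokerage 496.71 + duty 7635.31 + delivery 1228.74 = 13652.89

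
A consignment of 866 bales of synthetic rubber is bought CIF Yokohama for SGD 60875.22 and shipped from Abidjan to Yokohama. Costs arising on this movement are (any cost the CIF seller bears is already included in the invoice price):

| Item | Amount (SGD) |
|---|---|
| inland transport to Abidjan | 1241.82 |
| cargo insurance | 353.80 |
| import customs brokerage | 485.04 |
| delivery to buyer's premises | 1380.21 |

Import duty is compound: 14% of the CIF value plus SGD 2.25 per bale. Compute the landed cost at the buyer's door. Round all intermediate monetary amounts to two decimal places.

CIF: the seller pays costs through ocean freight and marine insurance to the destination port.
Already in the invoice (seller's account under CIF): inland to port, insurance — exclude.
The CIF price already equals the CIF value: 60875.22
Ad valorem component: 60875.22 × 14% = 8522.53
Specific component: 866 × 2.25 = 1948.50
Import duty = 8522.53 + 1948.50 = 10471.03
Buyer bears: brokerage 485.04 + delivery 1380.21 + duty 10471.03 = 12336.28
Landed cost = invoice 60875.22 + 12336.28 = 73211.50

Total landed cost: SGD 73211.50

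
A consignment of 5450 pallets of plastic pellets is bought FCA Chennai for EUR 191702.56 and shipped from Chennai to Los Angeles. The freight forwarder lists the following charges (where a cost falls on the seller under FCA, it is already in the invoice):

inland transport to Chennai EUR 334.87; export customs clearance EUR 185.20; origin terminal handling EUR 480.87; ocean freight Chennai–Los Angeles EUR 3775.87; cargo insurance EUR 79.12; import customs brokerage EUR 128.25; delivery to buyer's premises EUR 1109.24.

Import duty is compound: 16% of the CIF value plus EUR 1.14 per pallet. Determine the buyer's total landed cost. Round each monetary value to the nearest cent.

Total landed cost: EUR 234855.06

FCA: the seller delivers export-cleared goods to the carrier; the buyer bears costs from that point.
Already in the invoice (seller's account under FCA): inland to port, export clearance — exclude.
CIF value = FCA price + origin terminal + freight + insurance = 191702.56 + 480.87 + 3775.87 + 79.12 = 196038.42
Ad valorem component: 196038.42 × 16% = 31366.15
Specific component: 5450 × 1.14 = 6213.00
Import duty = 31366.15 + 6213.00 = 37579.15
Buyer bears: origin terminal 480.87 + freight 3775.87 + insurance 79.12 + brokerage 128.25 + delivery 1109.24 + duty 37579.15 = 43152.50
Landed cost = invoice 191702.56 + 43152.50 = 234855.06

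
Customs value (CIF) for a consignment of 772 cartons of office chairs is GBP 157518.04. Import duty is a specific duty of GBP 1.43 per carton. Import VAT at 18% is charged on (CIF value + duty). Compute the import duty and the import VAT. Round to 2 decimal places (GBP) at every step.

Import duty: GBP 1103.96; import VAT: GBP 28551.96

Import duty = 772 × 1.43 = 1103.96
VAT base = CIF + duty = 157518.04 + 1103.96 = 158622.00
Import VAT = 158622.00 × 18% = 28551.96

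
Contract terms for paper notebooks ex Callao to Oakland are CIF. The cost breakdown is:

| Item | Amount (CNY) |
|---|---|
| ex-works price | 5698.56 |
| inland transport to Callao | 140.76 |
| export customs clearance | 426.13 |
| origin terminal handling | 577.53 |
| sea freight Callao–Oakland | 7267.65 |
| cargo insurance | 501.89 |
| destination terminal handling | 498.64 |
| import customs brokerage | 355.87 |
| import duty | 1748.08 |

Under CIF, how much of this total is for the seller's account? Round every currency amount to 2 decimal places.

CIF: the seller pays costs through ocean freight and marine insurance to the destination port.
Seller's account: goods 5698.56 + inland to port 140.76 + export clearance 426.13 + origin terminal 577.53 + freight 7267.65 + insurance 501.89 = 14612.52
Buyer's account: destination terminal 498.64 + brokerage 355.87 + duty 1748.08 = 2602.59

Seller's account: CNY 14612.52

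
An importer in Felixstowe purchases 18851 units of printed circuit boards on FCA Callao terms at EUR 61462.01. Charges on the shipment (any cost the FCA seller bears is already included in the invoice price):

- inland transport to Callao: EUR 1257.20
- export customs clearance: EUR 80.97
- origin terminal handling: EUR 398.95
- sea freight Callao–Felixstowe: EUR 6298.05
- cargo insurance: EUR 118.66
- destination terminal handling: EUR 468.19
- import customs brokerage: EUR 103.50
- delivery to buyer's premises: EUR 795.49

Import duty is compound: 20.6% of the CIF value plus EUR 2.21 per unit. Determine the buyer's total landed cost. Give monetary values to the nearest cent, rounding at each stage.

FCA: the seller delivers export-cleared goods to the carrier; the buyer bears costs from that point.
Already in the invoice (seller's account under FCA): inland to port, export clearance — exclude.
CIF value = FCA price + origin terminal + freight + insurance = 61462.01 + 398.95 + 6298.05 + 118.66 = 68277.67
Ad valorem component: 68277.67 × 20.6% = 14065.20
Specific component: 18851 × 2.21 = 41660.71
Import duty = 14065.20 + 41660.71 = 55725.91
Buyer bears: origin terminal 398.95 + freight 6298.05 + insurance 118.66 + destination terminal 468.19 + brokerage 103.50 + delivery 795.49 + duty 55725.91 = 63908.75
Landed cost = invoice 61462.01 + 63908.75 = 125370.76

Total landed cost: EUR 125370.76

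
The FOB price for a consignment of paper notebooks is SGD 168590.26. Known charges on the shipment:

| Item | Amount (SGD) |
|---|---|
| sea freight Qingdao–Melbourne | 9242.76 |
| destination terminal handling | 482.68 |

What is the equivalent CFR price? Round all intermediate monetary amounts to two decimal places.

CFR price: SGD 177833.02

Not relevant to the conversion: destination terminal — on the buyer under both terms; not part of either seller's price.
From FOB to CFR, the seller additionally bears: freight.
CFR price = 168590.26 + 9242.76 = 177833.02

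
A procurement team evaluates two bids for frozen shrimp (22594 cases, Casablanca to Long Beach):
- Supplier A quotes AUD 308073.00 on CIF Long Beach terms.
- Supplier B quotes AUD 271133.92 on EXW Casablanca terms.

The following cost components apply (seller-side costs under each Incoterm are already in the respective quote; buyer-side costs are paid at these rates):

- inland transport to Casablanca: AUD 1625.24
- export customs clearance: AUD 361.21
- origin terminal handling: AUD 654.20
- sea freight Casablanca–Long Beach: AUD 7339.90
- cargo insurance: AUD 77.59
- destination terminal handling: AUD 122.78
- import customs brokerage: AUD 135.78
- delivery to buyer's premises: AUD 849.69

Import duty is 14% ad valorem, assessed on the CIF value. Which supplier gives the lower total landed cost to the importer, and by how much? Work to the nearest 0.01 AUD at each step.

Supplier A (CIF):
The CIF price already equals the CIF value: 308073.00
Import duty = 308073.00 × 14% = 43130.22
Buyer bears (A): 122.78 + 135.78 + 849.69 = 1108.25
Landed cost (A) = invoice 308073.00 + 1108.25 + duty 43130.22 = 352311.47
Supplier B (EXW):
CIF value = EXW price + inland to port + export clearance + origin terminal + freight + insurance = 271133.92 + 1625.24 + 361.21 + 654.20 + 7339.90 + 77.59 = 281192.06
Import duty = 281192.06 × 14% = 39366.89
Buyer bears (B): 1625.24 + 361.21 + 654.20 + 7339.90 + 77.59 + 122.78 + 135.78 + 849.69 = 11166.39
Landed cost (B) = invoice 271133.92 + 11166.39 + duty 39366.89 = 321667.20
Difference = |352311.47 − 321667.20| = 30644.27

Supplier B is cheaper by AUD 30644.27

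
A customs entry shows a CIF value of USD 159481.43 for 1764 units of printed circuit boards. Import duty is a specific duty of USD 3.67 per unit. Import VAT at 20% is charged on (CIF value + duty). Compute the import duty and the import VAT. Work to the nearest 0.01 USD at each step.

Import duty: USD 6473.88; import VAT: USD 33191.06

Import duty = 1764 × 3.67 = 6473.88
VAT base = CIF + duty = 159481.43 + 6473.88 = 165955.31
Import VAT = 165955.31 × 20% = 33191.06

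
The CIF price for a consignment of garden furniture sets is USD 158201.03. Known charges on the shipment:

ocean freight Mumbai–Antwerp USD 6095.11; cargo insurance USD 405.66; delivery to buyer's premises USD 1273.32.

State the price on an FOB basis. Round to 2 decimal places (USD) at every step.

FOB price: USD 151700.26

Not relevant to the conversion: delivery — on the buyer under both terms; not part of either seller's price.
From CIF to FOB, the seller no longer bears: freight, insurance.
FOB price = 158201.03 − 6095.11 − 405.66 = 151700.26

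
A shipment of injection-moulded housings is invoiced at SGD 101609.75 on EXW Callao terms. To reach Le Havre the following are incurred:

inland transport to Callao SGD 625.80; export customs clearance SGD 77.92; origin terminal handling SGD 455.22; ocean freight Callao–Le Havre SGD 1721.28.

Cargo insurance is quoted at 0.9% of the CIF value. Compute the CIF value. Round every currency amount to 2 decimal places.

Let C be the CIF value. C = EXW price + pre-shipment costs + freight + 0.9% × C
C − 0.9% × C = 101609.75 + 625.80 + 77.92 + 455.22 + 1721.28
0.991 × C = 104489.97
C = 104489.97 / 0.991 = 105438.92
Insurance premium = 0.9% × 105438.92 = 948.95

CIF value: SGD 105438.92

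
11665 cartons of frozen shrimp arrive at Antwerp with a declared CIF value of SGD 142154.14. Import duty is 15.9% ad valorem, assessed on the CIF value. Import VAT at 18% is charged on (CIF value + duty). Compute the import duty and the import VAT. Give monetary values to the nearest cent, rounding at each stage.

Import duty = 142154.14 × 15.9% = 22602.51
VAT base = CIF + duty = 142154.14 + 22602.51 = 164756.65
Import VAT = 164756.65 × 18% = 29656.20

Import duty: SGD 22602.51; import VAT: SGD 29656.20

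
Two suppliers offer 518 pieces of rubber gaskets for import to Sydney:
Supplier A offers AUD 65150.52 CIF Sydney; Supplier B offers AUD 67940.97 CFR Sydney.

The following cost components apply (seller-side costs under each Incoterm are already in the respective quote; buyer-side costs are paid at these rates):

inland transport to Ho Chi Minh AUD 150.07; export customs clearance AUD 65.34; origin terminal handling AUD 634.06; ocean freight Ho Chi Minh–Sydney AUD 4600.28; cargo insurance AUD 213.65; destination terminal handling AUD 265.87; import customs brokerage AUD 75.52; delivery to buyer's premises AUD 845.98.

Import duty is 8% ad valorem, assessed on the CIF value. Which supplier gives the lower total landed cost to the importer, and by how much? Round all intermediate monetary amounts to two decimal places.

Supplier A (CIF):
The CIF price already equals the CIF value: 65150.52
Import duty = 65150.52 × 8% = 5212.04
Buyer bears (A): 265.87 + 75.52 + 845.98 = 1187.37
Landed cost (A) = invoice 65150.52 + 1187.37 + duty 5212.04 = 71549.93
Supplier B (CFR):
CIF value = CFR price + insurance = 67940.97 + 213.65 = 68154.62
Import duty = 68154.62 × 8% = 5452.37
Buyer bears (B): 213.65 + 265.87 + 75.52 + 845.98 = 1401.02
Landed cost (B) = invoice 67940.97 + 1401.02 + duty 5452.37 = 74794.36
Difference = |71549.93 − 74794.36| = 3244.43

Supplier A is cheaper by AUD 3244.43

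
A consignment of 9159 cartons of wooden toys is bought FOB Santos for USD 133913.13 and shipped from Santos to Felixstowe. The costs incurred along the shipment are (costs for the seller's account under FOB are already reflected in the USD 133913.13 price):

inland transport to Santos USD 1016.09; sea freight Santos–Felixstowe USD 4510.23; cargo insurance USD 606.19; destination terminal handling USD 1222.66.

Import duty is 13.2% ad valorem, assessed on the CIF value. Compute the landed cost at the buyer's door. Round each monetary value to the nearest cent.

Total landed cost: USD 158604.11

FOB: the seller bears costs until goods are on board at the origin port; the buyer bears freight, insurance and all costs thereafter.
Already in the invoice (seller's account under FOB): inland to port — exclude.
CIF value = FOB price + freight + insurance = 133913.13 + 4510.23 + 606.19 = 139029.55
Import duty = 139029.55 × 13.2% = 18351.90
Buyer bears: freight 4510.23 + insurance 606.19 + destination terminal 1222.66 + duty 18351.90 = 24690.98
Landed cost = invoice 133913.13 + 24690.98 = 158604.11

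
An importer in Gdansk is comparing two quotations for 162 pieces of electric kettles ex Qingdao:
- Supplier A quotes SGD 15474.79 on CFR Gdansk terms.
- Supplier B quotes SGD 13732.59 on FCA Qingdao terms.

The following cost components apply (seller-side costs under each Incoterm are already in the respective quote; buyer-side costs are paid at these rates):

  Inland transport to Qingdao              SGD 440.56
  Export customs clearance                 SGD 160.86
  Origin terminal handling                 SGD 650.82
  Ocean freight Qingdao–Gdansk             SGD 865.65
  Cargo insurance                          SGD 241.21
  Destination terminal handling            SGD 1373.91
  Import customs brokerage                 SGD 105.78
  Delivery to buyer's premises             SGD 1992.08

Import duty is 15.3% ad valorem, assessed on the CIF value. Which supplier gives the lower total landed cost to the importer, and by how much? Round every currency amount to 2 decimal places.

Supplier B is cheaper by SGD 260.27

Supplier A (CFR):
CIF value = CFR price + insurance = 15474.79 + 241.21 = 15716.00
Import duty = 15716.00 × 15.3% = 2404.55
Buyer bears (A): 241.21 + 1373.91 + 105.78 + 1992.08 = 3712.98
Landed cost (A) = invoice 15474.79 + 3712.98 + duty 2404.55 = 21592.32
Supplier B (FCA):
CIF value = FCA price + origin terminal + freight + insurance = 13732.59 + 650.82 + 865.65 + 241.21 = 15490.27
Import duty = 15490.27 × 15.3% = 2370.01
Buyer bears (B): 650.82 + 865.65 + 241.21 + 1373.91 + 105.78 + 1992.08 = 5229.45
Landed cost (B) = invoice 13732.59 + 5229.45 + duty 2370.01 = 21332.05
Difference = |21592.32 − 21332.05| = 260.27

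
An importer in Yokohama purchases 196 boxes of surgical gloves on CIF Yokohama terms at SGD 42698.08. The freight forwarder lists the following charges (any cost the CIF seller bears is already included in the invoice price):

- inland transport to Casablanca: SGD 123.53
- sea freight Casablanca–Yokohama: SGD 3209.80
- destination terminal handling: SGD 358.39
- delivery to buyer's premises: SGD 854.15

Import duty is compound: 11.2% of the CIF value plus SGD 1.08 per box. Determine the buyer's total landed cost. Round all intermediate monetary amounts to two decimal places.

CIF: the seller pays costs through ocean freight and marine insurance to the destination port.
Already in the invoice (seller's account under CIF): inland to port, freight — exclude.
The CIF price already equals the CIF value: 42698.08
Ad valorem component: 42698.08 × 11.2% = 4782.18
Specific component: 196 × 1.08 = 211.68
Import duty = 4782.18 + 211.68 = 4993.86
Buyer bears: destination terminal 358.39 + delivery 854.15 + duty 4993.86 = 6206.40
Landed cost = invoice 42698.08 + 6206.40 = 48904.48

Total landed cost: SGD 48904.48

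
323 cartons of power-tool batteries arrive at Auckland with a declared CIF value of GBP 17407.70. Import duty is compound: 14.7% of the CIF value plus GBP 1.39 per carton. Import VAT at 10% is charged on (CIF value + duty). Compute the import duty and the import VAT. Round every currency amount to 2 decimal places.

Ad valorem component: 17407.70 × 14.7% = 2558.93
Specific component: 323 × 1.39 = 448.97
Import duty = 2558.93 + 448.97 = 3007.90
VAT base = CIF + duty = 17407.70 + 3007.90 = 20415.60
Import VAT = 20415.60 × 10% = 2041.56

Import duty: GBP 3007.90; import VAT: GBP 2041.56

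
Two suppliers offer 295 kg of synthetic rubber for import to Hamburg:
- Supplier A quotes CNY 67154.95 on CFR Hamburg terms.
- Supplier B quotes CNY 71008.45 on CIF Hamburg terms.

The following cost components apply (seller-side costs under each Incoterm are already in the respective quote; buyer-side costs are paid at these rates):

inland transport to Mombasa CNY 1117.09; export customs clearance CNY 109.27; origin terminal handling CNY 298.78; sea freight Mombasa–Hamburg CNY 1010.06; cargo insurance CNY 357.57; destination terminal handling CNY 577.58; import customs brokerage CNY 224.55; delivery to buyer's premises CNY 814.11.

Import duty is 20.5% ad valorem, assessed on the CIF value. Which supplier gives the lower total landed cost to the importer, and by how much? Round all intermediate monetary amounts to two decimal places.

Supplier A is cheaper by CNY 4212.59

Supplier A (CFR):
CIF value = CFR price + insurance = 67154.95 + 357.57 = 67512.52
Import duty = 67512.52 × 20.5% = 13840.07
Buyer bears (A): 357.57 + 577.58 + 224.55 + 814.11 = 1973.81
Landed cost (A) = invoice 67154.95 + 1973.81 + duty 13840.07 = 82968.83
Supplier B (CIF):
The CIF price already equals the CIF value: 71008.45
Import duty = 71008.45 × 20.5% = 14556.73
Buyer bears (B): 577.58 + 224.55 + 814.11 = 1616.24
Landed cost (B) = invoice 71008.45 + 1616.24 + duty 14556.73 = 87181.42
Difference = |82968.83 − 87181.42| = 4212.59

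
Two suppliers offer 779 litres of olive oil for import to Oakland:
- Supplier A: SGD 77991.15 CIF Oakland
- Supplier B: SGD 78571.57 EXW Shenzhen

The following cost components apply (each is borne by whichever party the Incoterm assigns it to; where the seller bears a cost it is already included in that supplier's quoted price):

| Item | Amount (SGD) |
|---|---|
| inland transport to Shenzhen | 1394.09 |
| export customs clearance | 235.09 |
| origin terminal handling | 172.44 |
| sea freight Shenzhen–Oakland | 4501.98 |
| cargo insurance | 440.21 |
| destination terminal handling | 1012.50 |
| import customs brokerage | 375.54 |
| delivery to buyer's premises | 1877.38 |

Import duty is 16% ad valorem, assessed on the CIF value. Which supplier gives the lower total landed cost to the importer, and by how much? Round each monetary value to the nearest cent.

Supplier A is cheaper by SGD 8496.11

Supplier A (CIF):
The CIF price already equals the CIF value: 77991.15
Import duty = 77991.15 × 16% = 12478.58
Buyer bears (A): 1012.50 + 375.54 + 1877.38 = 3265.42
Landed cost (A) = invoice 77991.15 + 3265.42 + duty 12478.58 = 93735.15
Supplier B (EXW):
CIF value = EXW price + inland to port + export clearance + origin terminal + freight + insurance = 78571.57 + 1394.09 + 235.09 + 172.44 + 4501.98 + 440.21 = 85315.38
Import duty = 85315.38 × 16% = 13650.46
Buyer bears (B): 1394.09 + 235.09 + 172.44 + 4501.98 + 440.21 + 1012.50 + 375.54 + 1877.38 = 10009.23
Landed cost (B) = invoice 78571.57 + 10009.23 + duty 13650.46 = 102231.26
Difference = |93735.15 − 102231.26| = 8496.11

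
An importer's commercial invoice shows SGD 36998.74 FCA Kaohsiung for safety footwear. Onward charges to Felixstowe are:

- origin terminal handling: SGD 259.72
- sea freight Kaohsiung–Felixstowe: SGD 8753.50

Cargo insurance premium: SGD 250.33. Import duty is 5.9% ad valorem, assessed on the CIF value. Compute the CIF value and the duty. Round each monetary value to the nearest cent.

CIF value: SGD 46262.29; import duty: SGD 2729.48

CIF = FCA price + pre-shipment costs + freight + insurance
CIF = 36998.74 + 259.72 + 8753.50 + 250.33 = 46262.29
Import duty = 46262.29 × 5.9% = 2729.48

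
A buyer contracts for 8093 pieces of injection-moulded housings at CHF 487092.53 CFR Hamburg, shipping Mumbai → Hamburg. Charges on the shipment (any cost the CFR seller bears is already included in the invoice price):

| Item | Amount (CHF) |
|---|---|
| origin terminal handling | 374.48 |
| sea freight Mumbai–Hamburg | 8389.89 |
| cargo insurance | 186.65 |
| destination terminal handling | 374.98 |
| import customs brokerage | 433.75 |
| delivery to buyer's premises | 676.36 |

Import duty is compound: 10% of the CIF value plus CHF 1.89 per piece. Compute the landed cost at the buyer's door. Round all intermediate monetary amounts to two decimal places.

CFR: the seller pays costs through ocean freight to the destination port, but not insurance.
Already in the invoice (seller's account under CFR): origin terminal, freight — exclude.
CIF value = CFR price + insurance = 487092.53 + 186.65 = 487279.18
Ad valorem component: 487279.18 × 10% = 48727.92
Specific component: 8093 × 1.89 = 15295.77
Import duty = 48727.92 + 15295.77 = 64023.69
Buyer bears: insurance 186.65 + destination terminal 374.98 + brokerage 433.75 + delivery 676.36 + duty 64023.69 = 65695.43
Landed cost = invoice 487092.53 + 65695.43 = 552787.96

Total landed cost: CHF 552787.96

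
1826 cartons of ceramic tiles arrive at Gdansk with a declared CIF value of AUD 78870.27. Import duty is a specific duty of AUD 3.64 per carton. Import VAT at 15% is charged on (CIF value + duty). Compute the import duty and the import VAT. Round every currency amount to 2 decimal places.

Import duty = 1826 × 3.64 = 6646.64
VAT base = CIF + duty = 78870.27 + 6646.64 = 85516.91
Import VAT = 85516.91 × 15% = 12827.54

Import duty: AUD 6646.64; import VAT: AUD 12827.54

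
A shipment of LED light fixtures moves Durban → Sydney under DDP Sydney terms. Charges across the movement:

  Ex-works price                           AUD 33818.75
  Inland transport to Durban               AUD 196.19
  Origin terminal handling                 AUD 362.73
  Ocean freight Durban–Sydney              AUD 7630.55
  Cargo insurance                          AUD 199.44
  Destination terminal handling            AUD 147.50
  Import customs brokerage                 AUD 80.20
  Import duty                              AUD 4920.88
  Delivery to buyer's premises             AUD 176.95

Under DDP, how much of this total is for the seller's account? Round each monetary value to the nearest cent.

DDP: the seller bears all costs including import duty.
Seller's account: goods 33818.75 + inland to port 196.19 + origin terminal 362.73 + freight 7630.55 + insurance 199.44 + destination terminal 147.50 + brokerage 80.20 + duty 4920.88 + delivery 176.95 = 47533.19
Buyer's account: 0.00

Seller's account: AUD 47533.19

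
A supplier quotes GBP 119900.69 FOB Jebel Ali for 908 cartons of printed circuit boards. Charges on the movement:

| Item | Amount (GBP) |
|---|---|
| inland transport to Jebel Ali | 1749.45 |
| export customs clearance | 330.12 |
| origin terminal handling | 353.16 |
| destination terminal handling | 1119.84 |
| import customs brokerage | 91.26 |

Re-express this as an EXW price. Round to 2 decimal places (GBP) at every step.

EXW price: GBP 117467.96

Not relevant to the conversion: brokerage, destination terminal — on the buyer under both terms; not part of either seller's price.
From FOB to EXW, the seller no longer bears: inland to port, export clearance, origin terminal.
EXW price = 119900.69 − 1749.45 − 330.12 − 353.16 = 117467.96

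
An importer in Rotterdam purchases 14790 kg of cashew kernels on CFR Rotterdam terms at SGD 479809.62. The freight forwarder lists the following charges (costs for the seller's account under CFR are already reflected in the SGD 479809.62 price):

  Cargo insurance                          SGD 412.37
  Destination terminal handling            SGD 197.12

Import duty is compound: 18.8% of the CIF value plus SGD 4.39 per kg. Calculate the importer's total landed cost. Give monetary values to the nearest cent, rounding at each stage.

CFR: the seller pays costs through ocean freight to the destination port, but not insurance.
CIF value = CFR price + insurance = 479809.62 + 412.37 = 480221.99
Ad valorem component: 480221.99 × 18.8% = 90281.73
Specific component: 14790 × 4.39 = 64928.10
Import duty = 90281.73 + 64928.10 = 155209.83
Buyer bears: insurance 412.37 + destination terminal 197.12 + duty 155209.83 = 155819.32
Landed cost = invoice 479809.62 + 155819.32 = 635628.94

Total landed cost: SGD 635628.94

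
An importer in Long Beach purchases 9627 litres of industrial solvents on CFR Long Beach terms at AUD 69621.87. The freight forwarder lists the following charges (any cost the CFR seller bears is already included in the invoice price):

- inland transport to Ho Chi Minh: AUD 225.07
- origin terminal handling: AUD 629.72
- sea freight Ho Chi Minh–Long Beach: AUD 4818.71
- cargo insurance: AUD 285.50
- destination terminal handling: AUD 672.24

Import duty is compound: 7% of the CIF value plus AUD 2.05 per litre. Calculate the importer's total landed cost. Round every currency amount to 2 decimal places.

CFR: the seller pays costs through ocean freight to the destination port, but not insurance.
Already in the invoice (seller's account under CFR): inland to port, origin terminal, freight — exclude.
CIF value = CFR price + insurance = 69621.87 + 285.50 = 69907.37
Ad valorem component: 69907.37 × 7% = 4893.52
Specific component: 9627 × 2.05 = 19735.35
Import duty = 4893.52 + 19735.35 = 24628.87
Buyer bears: insurance 285.50 + destination terminal 672.24 + duty 24628.87 = 25586.61
Landed cost = invoice 69621.87 + 25586.61 = 95208.48

Total landed cost: AUD 95208.48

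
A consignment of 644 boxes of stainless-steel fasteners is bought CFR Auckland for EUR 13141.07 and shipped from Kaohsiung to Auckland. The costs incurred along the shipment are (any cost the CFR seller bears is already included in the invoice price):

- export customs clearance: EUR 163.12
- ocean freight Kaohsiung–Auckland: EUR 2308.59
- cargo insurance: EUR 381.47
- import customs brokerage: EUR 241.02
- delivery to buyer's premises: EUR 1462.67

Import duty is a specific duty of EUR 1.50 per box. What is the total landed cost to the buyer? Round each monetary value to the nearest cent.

Total landed cost: EUR 16192.23

CFR: the seller pays costs through ocean freight to the destination port, but not insurance.
Already in the invoice (seller's account under CFR): export clearance, freight — exclude.
CIF value = CFR price + insurance = 13141.07 + 381.47 = 13522.54
Import duty = 644 × 1.50 = 966.00
Buyer bears: insurance 381.47 + brokerage 241.02 + delivery 1462.67 + duty 966.00 = 3051.16
Landed cost = invoice 13141.07 + 3051.16 = 16192.23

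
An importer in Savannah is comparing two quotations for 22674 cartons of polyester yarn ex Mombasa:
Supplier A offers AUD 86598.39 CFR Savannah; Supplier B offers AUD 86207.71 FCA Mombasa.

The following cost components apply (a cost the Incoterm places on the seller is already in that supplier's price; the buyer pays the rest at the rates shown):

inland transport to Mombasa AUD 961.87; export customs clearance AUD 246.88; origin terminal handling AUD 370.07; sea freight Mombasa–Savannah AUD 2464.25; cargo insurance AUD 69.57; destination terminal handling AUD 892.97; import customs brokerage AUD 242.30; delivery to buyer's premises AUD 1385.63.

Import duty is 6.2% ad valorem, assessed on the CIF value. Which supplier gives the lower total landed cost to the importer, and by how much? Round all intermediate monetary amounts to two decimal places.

Supplier A (CFR):
CIF value = CFR price + insurance = 86598.39 + 69.57 = 86667.96
Import duty = 86667.96 × 6.2% = 5373.41
Buyer bears (A): 69.57 + 892.97 + 242.30 + 1385.63 = 2590.47
Landed cost (A) = invoice 86598.39 + 2590.47 + duty 5373.41 = 94562.27
Supplier B (FCA):
CIF value = FCA price + origin terminal + freight + insurance = 86207.71 + 370.07 + 2464.25 + 69.57 = 89111.60
Import duty = 89111.60 × 6.2% = 5524.92
Buyer bears (B): 370.07 + 2464.25 + 69.57 + 892.97 + 242.30 + 1385.63 = 5424.79
Landed cost (B) = invoice 86207.71 + 5424.79 + duty 5524.92 = 97157.42
Difference = |94562.27 − 97157.42| = 2595.15

Supplier A is cheaper by AUD 2595.15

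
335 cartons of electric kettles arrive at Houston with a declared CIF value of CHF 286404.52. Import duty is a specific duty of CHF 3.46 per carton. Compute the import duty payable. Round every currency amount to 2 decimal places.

Import duty = 335 × 3.46 = 1159.10

Import duty: CHF 1159.10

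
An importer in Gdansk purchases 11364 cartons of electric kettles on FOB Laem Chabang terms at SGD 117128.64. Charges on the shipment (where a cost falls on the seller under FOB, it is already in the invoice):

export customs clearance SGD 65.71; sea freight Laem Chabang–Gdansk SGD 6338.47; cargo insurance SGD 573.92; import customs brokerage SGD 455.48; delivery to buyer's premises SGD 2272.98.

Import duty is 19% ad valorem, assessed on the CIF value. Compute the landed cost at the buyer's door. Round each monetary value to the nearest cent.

FOB: the seller bears costs until goods are on board at the origin port; the buyer bears freight, insurance and all costs thereafter.
Already in the invoice (seller's account under FOB): export clearance — exclude.
CIF value = FOB price + freight + insurance = 117128.64 + 6338.47 + 573.92 = 124041.03
Import duty = 124041.03 × 19% = 23567.80
Buyer bears: freight 6338.47 + insurance 573.92 + brokerage 455.48 + delivery 2272.98 + duty 23567.80 = 33208.65
Landed cost = invoice 117128.64 + 33208.65 = 150337.29

Total landed cost: SGD 150337.29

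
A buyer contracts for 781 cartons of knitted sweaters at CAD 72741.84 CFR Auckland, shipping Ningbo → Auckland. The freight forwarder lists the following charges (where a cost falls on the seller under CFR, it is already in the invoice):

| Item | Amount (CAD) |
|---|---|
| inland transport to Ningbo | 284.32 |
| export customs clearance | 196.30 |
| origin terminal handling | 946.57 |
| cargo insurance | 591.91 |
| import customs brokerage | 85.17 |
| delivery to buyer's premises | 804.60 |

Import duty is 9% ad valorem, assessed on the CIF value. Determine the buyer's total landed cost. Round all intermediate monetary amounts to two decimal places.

CFR: the seller pays costs through ocean freight to the destination port, but not insurance.
Already in the invoice (seller's account under CFR): inland to port, export clearance, origin terminal — exclude.
CIF value = CFR price + insurance = 72741.84 + 591.91 = 73333.75
Import duty = 73333.75 × 9% = 6600.04
Buyer bears: insurance 591.91 + brokerage 85.17 + delivery 804.60 + duty 6600.04 = 8081.72
Landed cost = invoice 72741.84 + 8081.72 = 80823.56

Total landed cost: CAD 80823.56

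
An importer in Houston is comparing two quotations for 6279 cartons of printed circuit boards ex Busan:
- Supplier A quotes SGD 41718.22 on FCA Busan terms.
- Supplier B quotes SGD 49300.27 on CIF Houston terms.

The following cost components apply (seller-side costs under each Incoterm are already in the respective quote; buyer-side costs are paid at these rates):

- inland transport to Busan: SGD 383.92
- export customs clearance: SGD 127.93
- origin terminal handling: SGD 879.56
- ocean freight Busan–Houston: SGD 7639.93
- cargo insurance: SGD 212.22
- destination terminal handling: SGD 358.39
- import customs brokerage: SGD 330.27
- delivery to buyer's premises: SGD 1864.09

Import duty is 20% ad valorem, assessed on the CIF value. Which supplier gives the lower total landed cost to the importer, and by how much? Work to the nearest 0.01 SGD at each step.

Supplier B is cheaper by SGD 1379.60

Supplier A (FCA):
CIF value = FCA price + origin terminal + freight + insurance = 41718.22 + 879.56 + 7639.93 + 212.22 = 50449.93
Import duty = 50449.93 × 20% = 10089.99
Buyer bears (A): 879.56 + 7639.93 + 212.22 + 358.39 + 330.27 + 1864.09 = 11284.46
Landed cost (A) = invoice 41718.22 + 11284.46 + duty 10089.99 = 63092.67
Supplier B (CIF):
The CIF price already equals the CIF value: 49300.27
Import duty = 49300.27 × 20% = 9860.05
Buyer bears (B): 358.39 + 330.27 + 1864.09 = 2552.75
Landed cost (B) = invoice 49300.27 + 2552.75 + duty 9860.05 = 61713.07
Difference = |63092.67 − 61713.07| = 1379.60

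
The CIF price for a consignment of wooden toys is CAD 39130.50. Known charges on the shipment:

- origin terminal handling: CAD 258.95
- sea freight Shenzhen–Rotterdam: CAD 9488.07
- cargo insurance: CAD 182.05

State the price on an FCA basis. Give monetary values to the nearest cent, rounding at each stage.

From CIF to FCA, the seller no longer bears: origin terminal, freight, insurance.
FCA price = 39130.50 − 258.95 − 9488.07 − 182.05 = 29201.43

FCA price: CAD 29201.43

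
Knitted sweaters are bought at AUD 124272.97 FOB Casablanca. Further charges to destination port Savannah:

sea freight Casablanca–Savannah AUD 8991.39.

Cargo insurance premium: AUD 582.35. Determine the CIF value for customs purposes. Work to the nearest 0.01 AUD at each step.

CIF value: AUD 133846.71

CIF = FOB price + freight + insurance
CIF = 124272.97 + 8991.39 + 582.35 = 133846.71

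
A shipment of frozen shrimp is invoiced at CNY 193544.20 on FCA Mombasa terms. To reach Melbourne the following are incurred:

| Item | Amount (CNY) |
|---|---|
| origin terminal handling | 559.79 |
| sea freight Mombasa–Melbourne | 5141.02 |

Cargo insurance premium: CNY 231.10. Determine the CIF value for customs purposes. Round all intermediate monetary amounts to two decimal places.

CIF = FCA price + pre-shipment costs + freight + insurance
CIF = 193544.20 + 559.79 + 5141.02 + 231.10 = 199476.11

CIF value: CNY 199476.11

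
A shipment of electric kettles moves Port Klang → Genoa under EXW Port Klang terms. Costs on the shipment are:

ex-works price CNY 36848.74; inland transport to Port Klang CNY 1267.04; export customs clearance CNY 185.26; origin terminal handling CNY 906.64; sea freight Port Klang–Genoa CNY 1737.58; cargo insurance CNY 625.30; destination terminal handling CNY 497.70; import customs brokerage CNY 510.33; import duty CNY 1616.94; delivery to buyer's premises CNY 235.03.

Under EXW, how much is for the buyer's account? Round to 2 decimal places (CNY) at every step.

EXW: the seller makes goods available at their premises; the buyer bears all onward costs.
Seller's account: goods 36848.74 = 36848.74
Buyer's account: inland to port 1267.04 + export clearance 185.26 + origin terminal 906.64 + freight 1737.58 + insurance 625.30 + destination terminal 497.70 + brokerage 510.33 + duty 1616.94 + delivery 235.03 = 7581.82

Buyer's account: CNY 7581.82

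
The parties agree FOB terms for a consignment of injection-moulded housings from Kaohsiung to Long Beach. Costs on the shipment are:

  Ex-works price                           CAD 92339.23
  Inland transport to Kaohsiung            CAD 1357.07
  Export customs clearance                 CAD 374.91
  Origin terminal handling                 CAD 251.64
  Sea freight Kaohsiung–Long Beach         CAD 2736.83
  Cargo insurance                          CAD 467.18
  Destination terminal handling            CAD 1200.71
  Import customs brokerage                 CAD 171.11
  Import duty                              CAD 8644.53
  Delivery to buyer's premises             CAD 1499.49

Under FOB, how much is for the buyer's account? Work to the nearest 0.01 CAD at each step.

FOB: the seller bears costs until goods are on board at the origin port; the buyer bears freight, insurance and all costs thereafter.
Seller's account: goods 92339.23 + inland to port 1357.07 + export clearance 374.91 + origin terminal 251.64 = 94322.85
Buyer's account: freight 2736.83 + insurance 467.18 + destination terminal 1200.71 + brokerage 171.11 + duty 8644.53 + delivery 1499.49 = 14719.85

Buyer's account: CAD 14719.85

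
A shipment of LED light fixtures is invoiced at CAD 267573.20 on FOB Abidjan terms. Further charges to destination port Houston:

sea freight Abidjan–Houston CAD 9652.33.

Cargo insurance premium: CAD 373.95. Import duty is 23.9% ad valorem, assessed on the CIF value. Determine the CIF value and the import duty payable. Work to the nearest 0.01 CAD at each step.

CIF value: CAD 277599.48; import duty: CAD 66346.28

CIF = FOB price + freight + insurance
CIF = 267573.20 + 9652.33 + 373.95 = 277599.48
Import duty = 277599.48 × 23.9% = 66346.28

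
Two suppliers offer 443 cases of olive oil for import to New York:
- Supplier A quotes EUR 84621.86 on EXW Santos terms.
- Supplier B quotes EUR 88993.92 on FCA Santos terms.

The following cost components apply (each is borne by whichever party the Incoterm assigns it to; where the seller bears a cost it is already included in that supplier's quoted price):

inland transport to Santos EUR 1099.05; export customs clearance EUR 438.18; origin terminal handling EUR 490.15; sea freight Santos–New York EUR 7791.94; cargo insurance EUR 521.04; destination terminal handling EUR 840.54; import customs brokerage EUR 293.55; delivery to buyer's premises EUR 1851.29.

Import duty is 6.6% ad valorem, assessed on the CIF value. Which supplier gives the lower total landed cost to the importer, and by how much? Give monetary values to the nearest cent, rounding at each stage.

Supplier A is cheaper by EUR 3021.93

Supplier A (EXW):
CIF value = EXW price + inland to port + export clearance + origin terminal + freight + insurance = 84621.86 + 1099.05 + 438.18 + 490.15 + 7791.94 + 521.04 = 94962.22
Import duty = 94962.22 × 6.6% = 6267.51
Buyer bears (A): 1099.05 + 438.18 + 490.15 + 7791.94 + 521.04 + 840.54 + 293.55 + 1851.29 = 13325.74
Landed cost (A) = invoice 84621.86 + 13325.74 + duty 6267.51 = 104215.11
Supplier B (FCA):
CIF value = FCA price + origin terminal + freight + insurance = 88993.92 + 490.15 + 7791.94 + 521.04 = 97797.05
Import duty = 97797.05 × 6.6% = 6454.61
Buyer bears (B): 490.15 + 7791.94 + 521.04 + 840.54 + 293.55 + 1851.29 = 11788.51
Landed cost (B) = invoice 88993.92 + 11788.51 + duty 6454.61 = 107237.04
Difference = |104215.11 − 107237.04| = 3021.93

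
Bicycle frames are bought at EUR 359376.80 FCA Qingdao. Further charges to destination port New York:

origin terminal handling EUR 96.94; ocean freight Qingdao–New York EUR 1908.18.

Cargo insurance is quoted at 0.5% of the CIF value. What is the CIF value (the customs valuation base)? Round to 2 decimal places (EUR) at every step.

CIF value: EUR 363197.91

Let C be the CIF value. C = FCA price + pre-shipment costs + freight + 0.5% × C
C − 0.5% × C = 359376.80 + 96.94 + 1908.18
0.995 × C = 361381.92
C = 361381.92 / 0.995 = 363197.91
Insurance premium = 0.5% × 363197.91 = 1815.99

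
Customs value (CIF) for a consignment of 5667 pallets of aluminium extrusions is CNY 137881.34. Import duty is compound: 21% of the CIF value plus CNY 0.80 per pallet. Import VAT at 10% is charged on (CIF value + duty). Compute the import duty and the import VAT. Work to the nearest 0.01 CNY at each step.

Ad valorem component: 137881.34 × 21% = 28955.08
Specific component: 5667 × 0.80 = 4533.60
Import duty = 28955.08 + 4533.60 = 33488.68
VAT base = CIF + duty = 137881.34 + 33488.68 = 171370.02
Import VAT = 171370.02 × 10% = 17137.00

Import duty: CNY 33488.68; import VAT: CNY 17137.00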